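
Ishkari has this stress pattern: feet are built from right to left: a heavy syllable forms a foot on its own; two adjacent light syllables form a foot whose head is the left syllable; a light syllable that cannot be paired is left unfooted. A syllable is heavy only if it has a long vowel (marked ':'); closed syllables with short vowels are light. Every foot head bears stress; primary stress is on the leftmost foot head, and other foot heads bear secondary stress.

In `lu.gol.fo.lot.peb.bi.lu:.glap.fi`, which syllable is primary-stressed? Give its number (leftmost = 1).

1

Weights: 1 lu L, 2 gol L, 3 fo L, 4 lot L, 5 peb L, 6 bi L, 7 lu: H, 8 glap L, 9 fi L.
Parse right to left (heavy = foot alone; LL = one foot; stranded L unfooted): (ˈlu.gol) (ˈfo.lot) (ˈpeb.bi) (ˈlu:) (ˈglap.fi).
Foot heads: 1, 3, 5, 7, 8.
Primary stress on the leftmost head = syllable 1.
Primary stress: syllable 1 → ˈlu.gol.fo.lot.peb.bi.lu:.glap.fi.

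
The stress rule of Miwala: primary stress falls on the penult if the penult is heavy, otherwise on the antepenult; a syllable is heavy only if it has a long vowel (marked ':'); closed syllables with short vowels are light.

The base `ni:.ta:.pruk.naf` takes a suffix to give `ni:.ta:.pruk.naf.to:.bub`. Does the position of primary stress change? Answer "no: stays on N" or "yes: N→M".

yes: 2→5

Base `ni:.ta:.pruk.naf` (4 syllables):
  Weights: 2 ta: H, 3 pruk L, 4 naf L.
  The penult (syllable 3, pruk) is light, so stress falls on the antepenult (syllable 2, ta:).
  → primary stress on syllable 2.
Suffixed `ni:.ta:.pruk.naf.to:.bub` (6 syllables):
  Weights: 4 naf L, 5 to: H, 6 bub L.
  The penult (syllable 5, to:) is heavy, so it takes stress.
  → primary stress on syllable 5.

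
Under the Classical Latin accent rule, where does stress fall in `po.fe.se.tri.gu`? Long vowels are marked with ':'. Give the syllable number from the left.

Classical Latin: stress the penult if heavy (long vowel or closed), else the antepenult.
Weights: 3 se L, 4 tri L, 5 gu L.
The penult (syllable 4, tri) is light, so stress falls on the antepenult (syllable 3, se).
Stress on syllable 3: po.fe.ˈse.tri.gu.

3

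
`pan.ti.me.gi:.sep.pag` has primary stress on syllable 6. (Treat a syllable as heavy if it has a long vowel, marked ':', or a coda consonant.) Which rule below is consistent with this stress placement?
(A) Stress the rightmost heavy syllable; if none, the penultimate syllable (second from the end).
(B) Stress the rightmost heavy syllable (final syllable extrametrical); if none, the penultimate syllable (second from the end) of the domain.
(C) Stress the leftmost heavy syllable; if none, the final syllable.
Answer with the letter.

A

Rule A → syllable 6 ✓.
Rule B → syllable 5 (observed: 6).
Rule C → syllable 1 (observed: 6).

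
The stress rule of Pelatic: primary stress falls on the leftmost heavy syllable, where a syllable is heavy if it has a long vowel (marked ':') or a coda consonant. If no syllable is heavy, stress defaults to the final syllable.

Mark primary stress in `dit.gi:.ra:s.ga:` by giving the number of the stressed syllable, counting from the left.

1

Weights: 1 dit H, 2 gi: H, 3 ra:s H, 4 ga: H.
Heavy syllables in the domain: 1, 2, 3, 4. The leftmost is syllable 1 (dit).
Primary stress: syllable 1 → ˈdit.gi:.ra:s.ga:.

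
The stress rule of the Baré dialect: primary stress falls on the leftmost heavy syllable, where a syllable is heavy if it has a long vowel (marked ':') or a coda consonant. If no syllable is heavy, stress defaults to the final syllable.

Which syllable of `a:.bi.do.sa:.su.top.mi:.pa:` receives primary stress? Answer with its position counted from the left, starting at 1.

Weights: 1 a: H, 2 bi L, 3 do L, 4 sa: H, 5 su L, 6 top H, 7 mi: H, 8 pa: H.
Heavy syllables in the domain: 1, 4, 6, 7, 8. The leftmost is syllable 1 (a:).
Primary stress: syllable 1 → ˈa:.bi.do.sa:.su.top.mi:.pa:.

1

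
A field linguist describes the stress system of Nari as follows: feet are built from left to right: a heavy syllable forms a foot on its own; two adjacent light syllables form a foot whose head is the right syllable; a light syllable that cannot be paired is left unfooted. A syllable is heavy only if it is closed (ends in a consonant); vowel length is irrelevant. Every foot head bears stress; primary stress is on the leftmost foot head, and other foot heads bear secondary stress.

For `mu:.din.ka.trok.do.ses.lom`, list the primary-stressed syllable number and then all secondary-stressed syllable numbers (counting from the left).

Weights: 1 mu: L, 2 din H, 3 ka L, 4 trok H, 5 do L, 6 ses H, 7 lom H.
Parse left to right (heavy = foot alone; LL = one foot; stranded L unfooted): mu: (ˈdin) ka (ˈtrok) do (ˈses) (ˈlom).
Foot heads: 2, 4, 6, 7.
Primary stress on the leftmost head = syllable 2.
Secondary stress on 4, 6, 7: mu:.ˈdin.ka.ˌtrok.do.ˌses.ˌlom.

primary 2, secondary 4, 6, 7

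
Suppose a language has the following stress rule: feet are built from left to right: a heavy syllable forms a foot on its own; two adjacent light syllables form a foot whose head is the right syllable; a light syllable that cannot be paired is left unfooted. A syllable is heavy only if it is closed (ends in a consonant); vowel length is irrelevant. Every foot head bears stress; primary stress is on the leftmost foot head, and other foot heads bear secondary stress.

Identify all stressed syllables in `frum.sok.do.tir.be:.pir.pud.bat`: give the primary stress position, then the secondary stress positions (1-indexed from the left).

Weights: 1 frum H, 2 sok H, 3 do L, 4 tir H, 5 be: L, 6 pir H, 7 pud H, 8 bat H.
Parse left to right (heavy = foot alone; LL = one foot; stranded L unfooted): (ˈfrum) (ˈsok) do (ˈtir) be: (ˈpir) (ˈpud) (ˈbat).
Foot heads: 1, 2, 4, 6, 7, 8.
Primary stress on the leftmost head = syllable 1.
Secondary stress on 2, 4, 6, 7, 8: ˈfrum.ˌsok.do.ˌtir.be:.ˌpir.ˌpud.ˌbat.

primary 1, secondary 2, 4, 6, 7, 8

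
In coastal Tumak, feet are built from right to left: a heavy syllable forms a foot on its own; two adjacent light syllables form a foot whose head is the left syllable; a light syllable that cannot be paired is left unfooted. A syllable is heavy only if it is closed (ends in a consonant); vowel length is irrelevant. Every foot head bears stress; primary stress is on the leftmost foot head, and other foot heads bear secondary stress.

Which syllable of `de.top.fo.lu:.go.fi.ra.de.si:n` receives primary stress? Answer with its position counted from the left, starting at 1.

Weights: 1 de L, 2 top H, 3 fo L, 4 lu: L, 5 go L, 6 fi L, 7 ra L, 8 de L, 9 si:n H.
Parse right to left (heavy = foot alone; LL = one foot; stranded L unfooted): de (ˈtop) (ˈfo.lu:) (ˈgo.fi) (ˈra.de) (ˈsi:n).
Foot heads: 2, 3, 5, 7, 9.
Primary stress on the leftmost head = syllable 2.
Primary stress: syllable 2 → de.ˈtop.fo.lu:.go.fi.ra.de.si:n.

2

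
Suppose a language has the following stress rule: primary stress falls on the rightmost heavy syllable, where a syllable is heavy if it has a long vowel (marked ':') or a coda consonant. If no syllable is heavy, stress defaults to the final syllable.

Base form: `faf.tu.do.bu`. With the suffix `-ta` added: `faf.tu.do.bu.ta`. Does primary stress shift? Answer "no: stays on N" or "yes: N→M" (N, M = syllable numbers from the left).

Base `faf.tu.do.bu` (4 syllables):
  Weights: 1 faf H, 2 tu L, 3 do L, 4 bu L.
  Heavy syllables in the domain: 1. The rightmost is syllable 1 (faf).
  → primary stress on syllable 1.
Suffixed `faf.tu.do.bu.ta` (5 syllables):
  Weights: 1 faf H, 2 tu L, 3 do L, 4 bu L, 5 ta L.
  Heavy syllables in the domain: 1. The rightmost is syllable 1 (faf).
  → primary stress on syllable 1.

no: stays on 1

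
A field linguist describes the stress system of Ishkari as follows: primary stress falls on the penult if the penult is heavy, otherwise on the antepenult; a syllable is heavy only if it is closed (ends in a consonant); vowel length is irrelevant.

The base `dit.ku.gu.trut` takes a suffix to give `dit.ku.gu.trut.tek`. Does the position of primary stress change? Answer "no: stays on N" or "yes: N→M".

yes: 2→4

Base `dit.ku.gu.trut` (4 syllables):
  Weights: 2 ku L, 3 gu L, 4 trut H.
  The penult (syllable 3, gu) is light, so stress falls on the antepenult (syllable 2, ku).
  → primary stress on syllable 2.
Suffixed `dit.ku.gu.trut.tek` (5 syllables):
  Weights: 3 gu L, 4 trut H, 5 tek H.
  The penult (syllable 4, trut) is heavy, so it takes stress.
  → primary stress on syllable 4.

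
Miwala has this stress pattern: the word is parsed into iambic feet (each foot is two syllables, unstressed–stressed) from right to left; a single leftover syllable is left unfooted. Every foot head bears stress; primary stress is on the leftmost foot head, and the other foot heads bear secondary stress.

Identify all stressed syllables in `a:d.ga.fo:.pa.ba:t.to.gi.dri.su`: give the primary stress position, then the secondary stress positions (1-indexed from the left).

Parse right to left into iambic (σˈσ) feet: a:d (ga.ˈfo:) (pa.ˈba:t) (to.ˈgi) (dri.ˈsu). Syllable 1 is left unfooted.
Foot heads (stressed positions): 3, 5, 7, 9.
End Rule Leftmost: primary stress on the leftmost head = syllable 3.
Secondary stress on 5, 7, 9: a:d.ga.ˈfo:.pa.ˌba:t.to.ˌgi.dri.ˌsu.

primary 3, secondary 5, 7, 9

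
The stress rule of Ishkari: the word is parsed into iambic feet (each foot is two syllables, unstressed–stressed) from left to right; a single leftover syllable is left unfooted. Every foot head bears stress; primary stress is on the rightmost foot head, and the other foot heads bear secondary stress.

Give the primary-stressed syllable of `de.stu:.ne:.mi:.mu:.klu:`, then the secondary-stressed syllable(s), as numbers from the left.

primary 6, secondary 2, 4

Parse left to right into iambic (σˈσ) feet: (de.ˈstu:) (ne:.ˈmi:) (mu:.ˈklu:).
Foot heads (stressed positions): 2, 4, 6.
End Rule Rightmost: primary stress on the rightmost head = syllable 6.
Secondary stress on 2, 4: de.ˌstu:.ne:.ˌmi:.mu:.ˈklu:.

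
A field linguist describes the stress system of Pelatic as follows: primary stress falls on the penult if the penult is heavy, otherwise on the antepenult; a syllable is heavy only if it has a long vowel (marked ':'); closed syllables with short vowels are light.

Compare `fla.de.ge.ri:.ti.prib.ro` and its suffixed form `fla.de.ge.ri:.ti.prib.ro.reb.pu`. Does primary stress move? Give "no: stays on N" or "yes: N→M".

yes: 5→7

Base `fla.de.ge.ri:.ti.prib.ro` (7 syllables):
  Weights: 5 ti L, 6 prib L, 7 ro L.
  The penult (syllable 6, prib) is light, so stress falls on the antepenult (syllable 5, ti).
  → primary stress on syllable 5.
Suffixed `fla.de.ge.ri:.ti.prib.ro.reb.pu` (9 syllables):
  Weights: 7 ro L, 8 reb L, 9 pu L.
  The penult (syllable 8, reb) is light, so stress falls on the antepenult (syllable 7, ro).
  → primary stress on syllable 7.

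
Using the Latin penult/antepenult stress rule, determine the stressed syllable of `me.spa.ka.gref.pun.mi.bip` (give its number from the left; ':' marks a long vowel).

5

Classical Latin: stress the penult if heavy (long vowel or closed), else the antepenult.
Weights: 5 pun H, 6 mi L, 7 bip H.
The penult (syllable 6, mi) is light, so stress falls on the antepenult (syllable 5, pun).
Stress on syllable 5: me.spa.ka.gref.ˈpun.mi.bip.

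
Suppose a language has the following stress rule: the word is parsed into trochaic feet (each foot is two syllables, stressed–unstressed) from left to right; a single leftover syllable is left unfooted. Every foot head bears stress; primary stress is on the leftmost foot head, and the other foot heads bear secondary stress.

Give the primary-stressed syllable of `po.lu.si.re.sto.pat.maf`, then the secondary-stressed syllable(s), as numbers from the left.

Parse left to right into trochaic (ˈσσ) feet: (ˈpo.lu) (ˈsi.re) (ˈsto.pat) maf. Syllable 7 is left unfooted.
Foot heads (stressed positions): 1, 3, 5.
End Rule Leftmost: primary stress on the leftmost head = syllable 1.
Secondary stress on 3, 5: ˈpo.lu.ˌsi.re.ˌsto.pat.maf.

primary 1, secondary 3, 5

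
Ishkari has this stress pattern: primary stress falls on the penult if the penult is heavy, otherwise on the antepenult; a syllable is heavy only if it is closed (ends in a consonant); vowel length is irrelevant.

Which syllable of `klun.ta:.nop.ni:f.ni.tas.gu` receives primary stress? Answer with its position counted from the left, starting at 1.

Weights: 5 ni L, 6 tas H, 7 gu L.
The penult (syllable 6, tas) is heavy, so it takes stress.
Primary stress: syllable 6 → klun.ta:.nop.ni:f.ni.ˈtas.gu.

6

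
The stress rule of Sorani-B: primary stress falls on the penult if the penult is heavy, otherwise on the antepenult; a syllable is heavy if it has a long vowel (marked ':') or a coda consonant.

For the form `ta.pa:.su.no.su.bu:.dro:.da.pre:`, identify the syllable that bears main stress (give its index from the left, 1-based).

Weights: 7 dro: H, 8 da L, 9 pre: H.
The penult (syllable 8, da) is light, so stress falls on the antepenult (syllable 7, dro:).
Primary stress: syllable 7 → ta.pa:.su.no.su.bu:.ˈdro:.da.pre:.

7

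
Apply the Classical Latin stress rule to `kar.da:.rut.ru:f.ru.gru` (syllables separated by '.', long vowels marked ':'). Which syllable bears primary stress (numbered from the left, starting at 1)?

Classical Latin: stress the penult if heavy (long vowel or closed), else the antepenult.
Weights: 4 ru:f H, 5 ru L, 6 gru L.
The penult (syllable 5, ru) is light, so stress falls on the antepenult (syllable 4, ru:f).
Stress on syllable 4: kar.da:.rut.ˈru:f.ru.gru.

4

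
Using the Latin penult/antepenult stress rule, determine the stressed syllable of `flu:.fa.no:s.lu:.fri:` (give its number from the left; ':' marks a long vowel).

Classical Latin: stress the penult if heavy (long vowel or closed), else the antepenult.
Weights: 3 no:s H, 4 lu: H, 5 fri: H.
The penult (syllable 4, lu:) is heavy, so it takes stress.
Stress on syllable 4: flu:.fa.no:s.ˈlu:.fri:.

4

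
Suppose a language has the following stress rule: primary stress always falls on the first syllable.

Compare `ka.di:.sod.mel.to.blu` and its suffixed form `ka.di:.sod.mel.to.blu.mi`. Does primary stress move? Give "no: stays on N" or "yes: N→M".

Base `ka.di:.sod.mel.to.blu` (6 syllables):
  The word has 6 syllables; the first syllable is syllable 1 (ka).
  → primary stress on syllable 1.
Suffixed `ka.di:.sod.mel.to.blu.mi` (7 syllables):
  The word has 7 syllables; the first syllable is syllable 1 (ka).
  → primary stress on syllable 1.

no: stays on 1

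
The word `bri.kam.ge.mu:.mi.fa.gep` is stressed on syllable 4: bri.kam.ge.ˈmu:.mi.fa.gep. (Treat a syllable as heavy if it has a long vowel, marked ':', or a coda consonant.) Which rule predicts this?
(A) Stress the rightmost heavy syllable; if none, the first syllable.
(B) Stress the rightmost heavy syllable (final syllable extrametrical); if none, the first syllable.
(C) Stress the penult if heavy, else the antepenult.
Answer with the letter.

Rule A → syllable 7 (observed: 4).
Rule B → syllable 4 ✓.
Rule C → syllable 5 (observed: 4).

B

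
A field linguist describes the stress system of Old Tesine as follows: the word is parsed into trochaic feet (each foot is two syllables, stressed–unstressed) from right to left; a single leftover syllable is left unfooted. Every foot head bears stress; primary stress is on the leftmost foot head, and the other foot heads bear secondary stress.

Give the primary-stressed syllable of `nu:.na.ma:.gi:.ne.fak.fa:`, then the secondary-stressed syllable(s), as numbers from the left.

Parse right to left into trochaic (ˈσσ) feet: nu: (ˈna.ma:) (ˈgi:.ne) (ˈfak.fa:). Syllable 1 is left unfooted.
Foot heads (stressed positions): 2, 4, 6.
End Rule Leftmost: primary stress on the leftmost head = syllable 2.
Secondary stress on 4, 6: nu:.ˈna.ma:.ˌgi:.ne.ˌfak.fa:.

primary 2, secondary 4, 6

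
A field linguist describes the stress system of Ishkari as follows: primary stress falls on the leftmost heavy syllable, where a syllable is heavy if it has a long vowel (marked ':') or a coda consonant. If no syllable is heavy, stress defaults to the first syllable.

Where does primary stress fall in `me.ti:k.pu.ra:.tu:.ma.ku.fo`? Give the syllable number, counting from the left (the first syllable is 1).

2

Weights: 1 me L, 2 ti:k H, 3 pu L, 4 ra: H, 5 tu: H, 6 ma L, 7 ku L, 8 fo L.
Heavy syllables in the domain: 2, 4, 5. The leftmost is syllable 2 (ti:k).
Primary stress: syllable 2 → me.ˈti:k.pu.ra:.tu:.ma.ku.fo.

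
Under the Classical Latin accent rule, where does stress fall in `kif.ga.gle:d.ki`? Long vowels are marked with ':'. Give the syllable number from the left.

Classical Latin: stress the penult if heavy (long vowel or closed), else the antepenult.
Weights: 2 ga L, 3 gle:d H, 4 ki L.
The penult (syllable 3, gle:d) is heavy, so it takes stress.
Stress on syllable 3: kif.ga.ˈgle:d.ki.

3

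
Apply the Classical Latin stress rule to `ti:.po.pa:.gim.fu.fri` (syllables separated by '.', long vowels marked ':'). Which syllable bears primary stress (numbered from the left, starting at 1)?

Classical Latin: stress the penult if heavy (long vowel or closed), else the antepenult.
Weights: 4 gim H, 5 fu L, 6 fri L.
The penult (syllable 5, fu) is light, so stress falls on the antepenult (syllable 4, gim).
Stress on syllable 4: ti:.po.pa:.ˈgim.fu.fri.

4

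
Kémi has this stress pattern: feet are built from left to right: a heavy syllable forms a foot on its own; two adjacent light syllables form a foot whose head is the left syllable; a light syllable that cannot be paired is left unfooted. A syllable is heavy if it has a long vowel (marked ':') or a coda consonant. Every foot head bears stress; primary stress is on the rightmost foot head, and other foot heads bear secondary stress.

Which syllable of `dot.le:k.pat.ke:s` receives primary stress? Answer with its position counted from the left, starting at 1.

Weights: 1 dot H, 2 le:k H, 3 pat H, 4 ke:s H.
Parse left to right (heavy = foot alone; LL = one foot; stranded L unfooted): (ˈdot) (ˈle:k) (ˈpat) (ˈke:s).
Foot heads: 1, 2, 3, 4.
Primary stress on the rightmost head = syllable 4.
Primary stress: syllable 4 → dot.le:k.pat.ˈke:s.

4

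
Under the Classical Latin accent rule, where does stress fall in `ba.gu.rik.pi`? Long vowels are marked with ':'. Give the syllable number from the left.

3

Classical Latin: stress the penult if heavy (long vowel or closed), else the antepenult.
Weights: 2 gu L, 3 rik H, 4 pi L.
The penult (syllable 3, rik) is heavy, so it takes stress.
Stress on syllable 3: ba.gu.ˈrik.pi.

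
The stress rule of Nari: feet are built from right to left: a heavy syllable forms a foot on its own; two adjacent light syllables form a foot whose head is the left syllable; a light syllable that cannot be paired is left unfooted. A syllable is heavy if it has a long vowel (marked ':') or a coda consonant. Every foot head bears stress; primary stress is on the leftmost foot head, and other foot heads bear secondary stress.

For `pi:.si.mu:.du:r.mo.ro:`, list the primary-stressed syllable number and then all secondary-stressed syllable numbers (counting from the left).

primary 1, secondary 3, 4, 6

Weights: 1 pi: H, 2 si L, 3 mu: H, 4 du:r H, 5 mo L, 6 ro: H.
Parse right to left (heavy = foot alone; LL = one foot; stranded L unfooted): (ˈpi:) si (ˈmu:) (ˈdu:r) mo (ˈro:).
Foot heads: 1, 3, 4, 6.
Primary stress on the leftmost head = syllable 1.
Secondary stress on 3, 4, 6: ˈpi:.si.ˌmu:.ˌdu:r.mo.ˌro:.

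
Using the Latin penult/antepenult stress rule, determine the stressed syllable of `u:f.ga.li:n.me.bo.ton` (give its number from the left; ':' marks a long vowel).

4

Classical Latin: stress the penult if heavy (long vowel or closed), else the antepenult.
Weights: 4 me L, 5 bo L, 6 ton H.
The penult (syllable 5, bo) is light, so stress falls on the antepenult (syllable 4, me).
Stress on syllable 4: u:f.ga.li:n.ˈme.bo.ton.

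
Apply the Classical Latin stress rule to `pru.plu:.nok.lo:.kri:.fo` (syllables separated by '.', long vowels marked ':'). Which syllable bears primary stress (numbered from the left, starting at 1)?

Classical Latin: stress the penult if heavy (long vowel or closed), else the antepenult.
Weights: 4 lo: H, 5 kri: H, 6 fo L.
The penult (syllable 5, kri:) is heavy, so it takes stress.
Stress on syllable 5: pru.plu:.nok.lo:.ˈkri:.fo.

5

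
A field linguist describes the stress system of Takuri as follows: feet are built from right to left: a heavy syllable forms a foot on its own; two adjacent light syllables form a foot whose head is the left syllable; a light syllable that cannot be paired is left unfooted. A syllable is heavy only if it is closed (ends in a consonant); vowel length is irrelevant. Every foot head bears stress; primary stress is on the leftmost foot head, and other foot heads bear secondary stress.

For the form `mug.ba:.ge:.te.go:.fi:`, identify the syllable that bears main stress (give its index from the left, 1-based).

1

Weights: 1 mug H, 2 ba: L, 3 ge: L, 4 te L, 5 go: L, 6 fi: L.
Parse right to left (heavy = foot alone; LL = one foot; stranded L unfooted): (ˈmug) ba: (ˈge:.te) (ˈgo:.fi:).
Foot heads: 1, 3, 5.
Primary stress on the leftmost head = syllable 1.
Primary stress: syllable 1 → ˈmug.ba:.ge:.te.go:.fi:.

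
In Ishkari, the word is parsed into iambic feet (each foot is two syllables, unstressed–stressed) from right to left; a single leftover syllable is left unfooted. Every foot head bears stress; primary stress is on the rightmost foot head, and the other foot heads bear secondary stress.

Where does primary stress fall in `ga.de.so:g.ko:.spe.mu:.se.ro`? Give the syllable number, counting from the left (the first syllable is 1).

Parse right to left into iambic (σˈσ) feet: (ga.ˈde) (so:g.ˈko:) (spe.ˈmu:) (se.ˈro).
Foot heads (stressed positions): 2, 4, 6, 8.
End Rule Rightmost: primary stress on the rightmost head = syllable 8.
Primary stress: syllable 8 → ga.de.so:g.ko:.spe.mu:.se.ˈro.

8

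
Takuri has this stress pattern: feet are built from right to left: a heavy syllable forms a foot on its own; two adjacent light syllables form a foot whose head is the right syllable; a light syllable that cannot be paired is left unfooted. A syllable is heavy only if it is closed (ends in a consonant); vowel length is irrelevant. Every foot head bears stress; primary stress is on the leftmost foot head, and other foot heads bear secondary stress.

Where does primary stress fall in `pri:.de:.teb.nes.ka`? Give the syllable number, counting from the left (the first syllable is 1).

2

Weights: 1 pri: L, 2 de: L, 3 teb H, 4 nes H, 5 ka L.
Parse right to left (heavy = foot alone; LL = one foot; stranded L unfooted): (pri:.ˈde:) (ˈteb) (ˈnes) ka.
Foot heads: 2, 3, 4.
Primary stress on the leftmost head = syllable 2.
Primary stress: syllable 2 → pri:.ˈde:.teb.nes.ka.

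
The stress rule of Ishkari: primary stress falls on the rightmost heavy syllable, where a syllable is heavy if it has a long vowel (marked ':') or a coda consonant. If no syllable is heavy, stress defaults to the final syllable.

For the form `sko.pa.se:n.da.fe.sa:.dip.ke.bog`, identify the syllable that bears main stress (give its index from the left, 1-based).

Weights: 1 sko L, 2 pa L, 3 se:n H, 4 da L, 5 fe L, 6 sa: H, 7 dip H, 8 ke L, 9 bog H.
Heavy syllables in the domain: 3, 6, 7, 9. The rightmost is syllable 9 (bog).
Primary stress: syllable 9 → sko.pa.se:n.da.fe.sa:.dip.ke.ˈbog.

9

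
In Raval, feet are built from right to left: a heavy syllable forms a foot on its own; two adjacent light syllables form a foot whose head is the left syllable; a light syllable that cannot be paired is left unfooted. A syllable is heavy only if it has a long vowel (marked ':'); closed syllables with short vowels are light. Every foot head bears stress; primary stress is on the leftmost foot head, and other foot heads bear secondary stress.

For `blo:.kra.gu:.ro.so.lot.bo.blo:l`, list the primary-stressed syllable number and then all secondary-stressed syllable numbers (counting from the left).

primary 1, secondary 3, 4, 6, 8

Weights: 1 blo: H, 2 kra L, 3 gu: H, 4 ro L, 5 so L, 6 lot L, 7 bo L, 8 blo:l H.
Parse right to left (heavy = foot alone; LL = one foot; stranded L unfooted): (ˈblo:) kra (ˈgu:) (ˈro.so) (ˈlot.bo) (ˈblo:l).
Foot heads: 1, 3, 4, 6, 8.
Primary stress on the leftmost head = syllable 1.
Secondary stress on 3, 4, 6, 8: ˈblo:.kra.ˌgu:.ˌro.so.ˌlot.bo.ˌblo:l.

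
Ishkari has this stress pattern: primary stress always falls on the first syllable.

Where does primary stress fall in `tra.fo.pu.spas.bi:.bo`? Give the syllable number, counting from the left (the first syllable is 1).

The word has 6 syllables; the first syllable is syllable 1 (tra).
Primary stress: syllable 1 → ˈtra.fo.pu.spas.bi:.bo.

1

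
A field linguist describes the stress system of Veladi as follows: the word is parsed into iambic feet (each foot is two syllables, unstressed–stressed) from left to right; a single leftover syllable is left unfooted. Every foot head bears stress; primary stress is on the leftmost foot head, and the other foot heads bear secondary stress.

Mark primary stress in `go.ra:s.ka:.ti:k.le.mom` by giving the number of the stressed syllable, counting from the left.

Parse left to right into iambic (σˈσ) feet: (go.ˈra:s) (ka:.ˈti:k) (le.ˈmom).
Foot heads (stressed positions): 2, 4, 6.
End Rule Leftmost: primary stress on the leftmost head = syllable 2.
Primary stress: syllable 2 → go.ˈra:s.ka:.ti:k.le.mom.

2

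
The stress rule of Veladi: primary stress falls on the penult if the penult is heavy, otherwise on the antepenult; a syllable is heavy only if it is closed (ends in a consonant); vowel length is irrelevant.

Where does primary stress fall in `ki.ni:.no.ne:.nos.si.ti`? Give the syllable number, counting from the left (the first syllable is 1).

5

Weights: 5 nos H, 6 si L, 7 ti L.
The penult (syllable 6, si) is light, so stress falls on the antepenult (syllable 5, nos).
Primary stress: syllable 5 → ki.ni:.no.ne:.ˈnos.si.ti.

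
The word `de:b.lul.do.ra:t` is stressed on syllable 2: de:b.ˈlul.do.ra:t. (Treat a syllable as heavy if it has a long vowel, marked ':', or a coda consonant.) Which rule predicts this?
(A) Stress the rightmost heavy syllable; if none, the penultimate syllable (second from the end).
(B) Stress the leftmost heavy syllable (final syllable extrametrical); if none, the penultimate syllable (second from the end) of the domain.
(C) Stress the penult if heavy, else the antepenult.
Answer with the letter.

Rule A → syllable 4 (observed: 2).
Rule B → syllable 1 (observed: 2).
Rule C → syllable 2 ✓.

C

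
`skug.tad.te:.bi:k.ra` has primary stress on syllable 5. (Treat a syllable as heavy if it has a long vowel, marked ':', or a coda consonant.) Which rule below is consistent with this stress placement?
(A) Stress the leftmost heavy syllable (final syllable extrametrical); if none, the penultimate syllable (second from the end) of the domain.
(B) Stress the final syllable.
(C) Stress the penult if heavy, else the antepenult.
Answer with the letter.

Rule A → syllable 1 (observed: 5).
Rule B → syllable 5 ✓.
Rule C → syllable 4 (observed: 5).

B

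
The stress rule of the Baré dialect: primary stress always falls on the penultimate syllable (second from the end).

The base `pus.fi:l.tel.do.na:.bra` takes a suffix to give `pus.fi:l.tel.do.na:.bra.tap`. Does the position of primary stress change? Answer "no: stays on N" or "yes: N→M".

yes: 5→6

Base `pus.fi:l.tel.do.na:.bra` (6 syllables):
  The word has 6 syllables; the penultimate syllable (second from the end) is syllable 5 (na:).
  → primary stress on syllable 5.
Suffixed `pus.fi:l.tel.do.na:.bra.tap` (7 syllables):
  The word has 7 syllables; the penultimate syllable (second from the end) is syllable 6 (bra).
  → primary stress on syllable 6.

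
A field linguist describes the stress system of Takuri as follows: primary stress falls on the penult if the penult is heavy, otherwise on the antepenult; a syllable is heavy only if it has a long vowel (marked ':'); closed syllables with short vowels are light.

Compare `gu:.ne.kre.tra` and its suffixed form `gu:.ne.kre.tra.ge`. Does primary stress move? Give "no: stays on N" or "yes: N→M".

yes: 2→3

Base `gu:.ne.kre.tra` (4 syllables):
  Weights: 2 ne L, 3 kre L, 4 tra L.
  The penult (syllable 3, kre) is light, so stress falls on the antepenult (syllable 2, ne).
  → primary stress on syllable 2.
Suffixed `gu:.ne.kre.tra.ge` (5 syllables):
  Weights: 3 kre L, 4 tra L, 5 ge L.
  The penult (syllable 4, tra) is light, so stress falls on the antepenult (syllable 3, kre).
  → primary stress on syllable 3.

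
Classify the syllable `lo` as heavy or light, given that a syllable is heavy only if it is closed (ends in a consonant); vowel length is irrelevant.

`lo`: short vowel, open (no coda). Open (no coda) → light.

light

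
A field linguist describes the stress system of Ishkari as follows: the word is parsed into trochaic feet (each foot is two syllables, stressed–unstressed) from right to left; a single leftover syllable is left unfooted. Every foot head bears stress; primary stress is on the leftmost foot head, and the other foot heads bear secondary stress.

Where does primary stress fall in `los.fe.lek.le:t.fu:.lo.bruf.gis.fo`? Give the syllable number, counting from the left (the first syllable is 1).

Parse right to left into trochaic (ˈσσ) feet: los (ˈfe.lek) (ˈle:t.fu:) (ˈlo.bruf) (ˈgis.fo). Syllable 1 is left unfooted.
Foot heads (stressed positions): 2, 4, 6, 8.
End Rule Leftmost: primary stress on the leftmost head = syllable 2.
Primary stress: syllable 2 → los.ˈfe.lek.le:t.fu:.lo.bruf.gis.fo.

2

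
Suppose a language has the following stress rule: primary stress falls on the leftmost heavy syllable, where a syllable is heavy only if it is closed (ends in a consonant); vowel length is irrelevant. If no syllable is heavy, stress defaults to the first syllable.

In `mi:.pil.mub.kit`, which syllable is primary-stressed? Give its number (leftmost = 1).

2

Weights: 1 mi: L, 2 pil H, 3 mub H, 4 kit H.
Heavy syllables in the domain: 2, 3, 4. The leftmost is syllable 2 (pil).
Primary stress: syllable 2 → mi:.ˈpil.mub.kit.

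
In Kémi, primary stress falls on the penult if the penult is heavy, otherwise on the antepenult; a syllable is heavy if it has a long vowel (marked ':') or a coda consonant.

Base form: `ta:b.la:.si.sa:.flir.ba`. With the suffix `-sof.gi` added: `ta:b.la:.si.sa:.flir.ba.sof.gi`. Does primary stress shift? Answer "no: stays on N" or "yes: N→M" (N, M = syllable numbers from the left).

Base `ta:b.la:.si.sa:.flir.ba` (6 syllables):
  Weights: 4 sa: H, 5 flir H, 6 ba L.
  The penult (syllable 5, flir) is heavy, so it takes stress.
  → primary stress on syllable 5.
Suffixed `ta:b.la:.si.sa:.flir.ba.sof.gi` (8 syllables):
  Weights: 6 ba L, 7 sof H, 8 gi L.
  The penult (syllable 7, sof) is heavy, so it takes stress.
  → primary stress on syllable 7.

yes: 5→7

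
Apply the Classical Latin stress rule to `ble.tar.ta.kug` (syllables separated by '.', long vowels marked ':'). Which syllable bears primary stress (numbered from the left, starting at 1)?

2

Classical Latin: stress the penult if heavy (long vowel or closed), else the antepenult.
Weights: 2 tar H, 3 ta L, 4 kug H.
The penult (syllable 3, ta) is light, so stress falls on the antepenult (syllable 2, tar).
Stress on syllable 2: ble.ˈtar.ta.kug.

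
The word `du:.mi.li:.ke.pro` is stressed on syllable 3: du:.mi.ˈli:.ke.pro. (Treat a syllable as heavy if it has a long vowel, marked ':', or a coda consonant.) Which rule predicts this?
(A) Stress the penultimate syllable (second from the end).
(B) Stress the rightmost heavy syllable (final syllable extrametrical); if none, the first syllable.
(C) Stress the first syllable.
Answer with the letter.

Rule A → syllable 4 (observed: 3).
Rule B → syllable 3 ✓.
Rule C → syllable 1 (observed: 3).

B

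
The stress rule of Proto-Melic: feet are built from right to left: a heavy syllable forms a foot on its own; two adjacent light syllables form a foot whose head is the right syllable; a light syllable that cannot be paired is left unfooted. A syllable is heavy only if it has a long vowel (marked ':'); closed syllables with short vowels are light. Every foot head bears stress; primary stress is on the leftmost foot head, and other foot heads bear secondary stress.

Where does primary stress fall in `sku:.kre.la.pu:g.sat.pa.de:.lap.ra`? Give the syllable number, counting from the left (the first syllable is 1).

1

Weights: 1 sku: H, 2 kre L, 3 la L, 4 pu:g H, 5 sat L, 6 pa L, 7 de: H, 8 lap L, 9 ra L.
Parse right to left (heavy = foot alone; LL = one foot; stranded L unfooted): (ˈsku:) (kre.ˈla) (ˈpu:g) (sat.ˈpa) (ˈde:) (lap.ˈra).
Foot heads: 1, 3, 4, 6, 7, 9.
Primary stress on the leftmost head = syllable 1.
Primary stress: syllable 1 → ˈsku:.kre.la.pu:g.sat.pa.de:.lap.ra.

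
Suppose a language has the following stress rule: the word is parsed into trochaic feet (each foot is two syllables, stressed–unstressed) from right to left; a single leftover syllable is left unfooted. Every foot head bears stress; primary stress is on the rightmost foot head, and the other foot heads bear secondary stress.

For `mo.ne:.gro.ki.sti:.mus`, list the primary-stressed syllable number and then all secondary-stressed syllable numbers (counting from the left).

primary 5, secondary 1, 3

Parse right to left into trochaic (ˈσσ) feet: (ˈmo.ne:) (ˈgro.ki) (ˈsti:.mus).
Foot heads (stressed positions): 1, 3, 5.
End Rule Rightmost: primary stress on the rightmost head = syllable 5.
Secondary stress on 1, 3: ˌmo.ne:.ˌgro.ki.ˈsti:.mus.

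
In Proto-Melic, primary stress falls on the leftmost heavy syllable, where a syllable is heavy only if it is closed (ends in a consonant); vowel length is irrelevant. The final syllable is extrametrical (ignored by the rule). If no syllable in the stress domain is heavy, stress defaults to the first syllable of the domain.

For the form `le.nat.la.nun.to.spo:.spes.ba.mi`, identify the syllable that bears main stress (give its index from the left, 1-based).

The final syllable (9, mi) is extrametrical; the stress domain is syllables 1–8.
Weights: 1 le L, 2 nat H, 3 la L, 4 nun H, 5 to L, 6 spo: L, 7 spes H, 8 ba L.
Heavy syllables in the domain: 2, 4, 7. The leftmost is syllable 2 (nat).
Primary stress: syllable 2 → le.ˈnat.la.nun.to.spo:.spes.ba.mi.

2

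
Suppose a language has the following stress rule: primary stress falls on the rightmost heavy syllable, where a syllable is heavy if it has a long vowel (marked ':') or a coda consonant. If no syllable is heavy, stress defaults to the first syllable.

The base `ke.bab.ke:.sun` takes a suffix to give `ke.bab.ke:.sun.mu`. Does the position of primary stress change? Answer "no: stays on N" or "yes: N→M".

Base `ke.bab.ke:.sun` (4 syllables):
  Weights: 1 ke L, 2 bab H, 3 ke: H, 4 sun H.
  Heavy syllables in the domain: 2, 3, 4. The rightmost is syllable 4 (sun).
  → primary stress on syllable 4.
Suffixed `ke.bab.ke:.sun.mu` (5 syllables):
  Weights: 1 ke L, 2 bab H, 3 ke: H, 4 sun H, 5 mu L.
  Heavy syllables in the domain: 2, 3, 4. The rightmost is syllable 4 (sun).
  → primary stress on syllable 4.

no: stays on 4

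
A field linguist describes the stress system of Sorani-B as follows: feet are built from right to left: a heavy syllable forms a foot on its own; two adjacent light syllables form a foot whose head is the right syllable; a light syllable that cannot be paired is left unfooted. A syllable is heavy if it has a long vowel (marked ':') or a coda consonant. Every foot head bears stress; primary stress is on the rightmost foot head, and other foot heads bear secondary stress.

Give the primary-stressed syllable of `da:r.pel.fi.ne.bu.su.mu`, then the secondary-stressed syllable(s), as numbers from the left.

Weights: 1 da:r H, 2 pel H, 3 fi L, 4 ne L, 5 bu L, 6 su L, 7 mu L.
Parse right to left (heavy = foot alone; LL = one foot; stranded L unfooted): (ˈda:r) (ˈpel) fi (ne.ˈbu) (su.ˈmu).
Foot heads: 1, 2, 5, 7.
Primary stress on the rightmost head = syllable 7.
Secondary stress on 1, 2, 5: ˌda:r.ˌpel.fi.ne.ˌbu.su.ˈmu.

primary 7, secondary 1, 2, 5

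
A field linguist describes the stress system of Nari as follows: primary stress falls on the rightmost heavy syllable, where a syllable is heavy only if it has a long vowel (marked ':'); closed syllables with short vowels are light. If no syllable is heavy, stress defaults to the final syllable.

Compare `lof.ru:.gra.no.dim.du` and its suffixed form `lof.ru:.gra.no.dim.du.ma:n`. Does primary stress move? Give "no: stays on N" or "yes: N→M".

Base `lof.ru:.gra.no.dim.du` (6 syllables):
  Weights: 1 lof L, 2 ru: H, 3 gra L, 4 no L, 5 dim L, 6 du L.
  Heavy syllables in the domain: 2. The rightmost is syllable 2 (ru:).
  → primary stress on syllable 2.
Suffixed `lof.ru:.gra.no.dim.du.ma:n` (7 syllables):
  Weights: 1 lof L, 2 ru: H, 3 gra L, 4 no L, 5 dim L, 6 du L, 7 ma:n H.
  Heavy syllables in the domain: 2, 7. The rightmost is syllable 7 (ma:n).
  → primary stress on syllable 7.

yes: 2→7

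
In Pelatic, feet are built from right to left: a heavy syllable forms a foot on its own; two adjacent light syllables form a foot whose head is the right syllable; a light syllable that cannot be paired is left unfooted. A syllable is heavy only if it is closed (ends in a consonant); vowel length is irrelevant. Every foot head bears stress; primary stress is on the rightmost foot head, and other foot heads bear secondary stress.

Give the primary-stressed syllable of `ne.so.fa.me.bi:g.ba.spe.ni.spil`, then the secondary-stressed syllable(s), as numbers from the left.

Weights: 1 ne L, 2 so L, 3 fa L, 4 me L, 5 bi:g H, 6 ba L, 7 spe L, 8 ni L, 9 spil H.
Parse right to left (heavy = foot alone; LL = one foot; stranded L unfooted): (ne.ˈso) (fa.ˈme) (ˈbi:g) ba (spe.ˈni) (ˈspil).
Foot heads: 2, 4, 5, 8, 9.
Primary stress on the rightmost head = syllable 9.
Secondary stress on 2, 4, 5, 8: ne.ˌso.fa.ˌme.ˌbi:g.ba.spe.ˌni.ˈspil.

primary 9, secondary 2, 4, 5, 8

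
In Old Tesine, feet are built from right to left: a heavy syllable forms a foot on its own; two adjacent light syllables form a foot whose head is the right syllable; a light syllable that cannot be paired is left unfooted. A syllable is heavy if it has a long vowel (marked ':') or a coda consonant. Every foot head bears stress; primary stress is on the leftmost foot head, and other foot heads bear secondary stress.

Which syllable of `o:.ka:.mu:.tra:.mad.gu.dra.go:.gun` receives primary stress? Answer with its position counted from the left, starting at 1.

Weights: 1 o: H, 2 ka: H, 3 mu: H, 4 tra: H, 5 mad H, 6 gu L, 7 dra L, 8 go: H, 9 gun H.
Parse right to left (heavy = foot alone; LL = one foot; stranded L unfooted): (ˈo:) (ˈka:) (ˈmu:) (ˈtra:) (ˈmad) (gu.ˈdra) (ˈgo:) (ˈgun).
Foot heads: 1, 2, 3, 4, 5, 7, 8, 9.
Primary stress on the leftmost head = syllable 1.
Primary stress: syllable 1 → ˈo:.ka:.mu:.tra:.mad.gu.dra.go:.gun.

1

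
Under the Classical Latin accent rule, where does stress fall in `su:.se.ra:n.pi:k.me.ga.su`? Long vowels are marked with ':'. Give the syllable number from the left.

Classical Latin: stress the penult if heavy (long vowel or closed), else the antepenult.
Weights: 5 me L, 6 ga L, 7 su L.
The penult (syllable 6, ga) is light, so stress falls on the antepenult (syllable 5, me).
Stress on syllable 5: su:.se.ra:n.pi:k.ˈme.ga.su.

5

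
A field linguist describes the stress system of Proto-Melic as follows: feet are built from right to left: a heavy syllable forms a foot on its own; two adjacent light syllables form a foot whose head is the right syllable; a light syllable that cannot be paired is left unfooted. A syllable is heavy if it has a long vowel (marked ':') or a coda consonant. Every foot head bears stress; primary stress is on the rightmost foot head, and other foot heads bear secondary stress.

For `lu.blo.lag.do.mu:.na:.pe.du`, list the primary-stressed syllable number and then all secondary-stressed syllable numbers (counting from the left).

primary 8, secondary 2, 3, 5, 6

Weights: 1 lu L, 2 blo L, 3 lag H, 4 do L, 5 mu: H, 6 na: H, 7 pe L, 8 du L.
Parse right to left (heavy = foot alone; LL = one foot; stranded L unfooted): (lu.ˈblo) (ˈlag) do (ˈmu:) (ˈna:) (pe.ˈdu).
Foot heads: 2, 3, 5, 6, 8.
Primary stress on the rightmost head = syllable 8.
Secondary stress on 2, 3, 5, 6: lu.ˌblo.ˌlag.do.ˌmu:.ˌna:.pe.ˈdu.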